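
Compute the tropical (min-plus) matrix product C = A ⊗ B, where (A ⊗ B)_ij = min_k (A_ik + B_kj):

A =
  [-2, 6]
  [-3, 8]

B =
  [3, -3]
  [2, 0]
A ⊗ B =
  [1, -5]
  [0, -6]

Apply the min-plus product entry-by-entry:
  C[0][0] = min over k of (A[0][0] + B[0][0] = -2 + 3 = 1, A[0][1] + B[1][0] = 6 + 2 = 8) = 1 (attained at k = 0)
  C[0][1] = min over k of (A[0][0] + B[0][1] = -2 + -3 = -5, A[0][1] + B[1][1] = 6 + 0 = 6) = -5 (attained at k = 0)
  C[1][0] = min over k of (A[1][0] + B[0][0] = -3 + 3 = 0, A[1][1] + B[1][0] = 8 + 2 = 10) = 0 (attained at k = 0)
  C[1][1] = min over k of (A[1][0] + B[0][1] = -3 + -3 = -6, A[1][1] + B[1][1] = 8 + 0 = 8) = -6 (attained at k = 0)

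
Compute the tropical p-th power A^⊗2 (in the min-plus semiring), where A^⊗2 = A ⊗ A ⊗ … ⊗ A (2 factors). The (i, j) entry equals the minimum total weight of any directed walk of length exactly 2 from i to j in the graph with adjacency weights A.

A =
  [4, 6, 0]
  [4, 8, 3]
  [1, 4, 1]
A^⊗2 =
  [1, 4, 1]
  [4, 7, 4]
  [2, 5, 1]

Each entry (A^⊗2)_ij equals the minimum over all length-2 walks i = v_0 → v_1 → … → v_2 = j of Σ_t A[v_t][v_{t+1}]. For example, for (i, j) = (0, 2) we minimise over 3 possible intermediate vertex sequences; the minimum is 1, attained along the walk 0 → 2 → 2.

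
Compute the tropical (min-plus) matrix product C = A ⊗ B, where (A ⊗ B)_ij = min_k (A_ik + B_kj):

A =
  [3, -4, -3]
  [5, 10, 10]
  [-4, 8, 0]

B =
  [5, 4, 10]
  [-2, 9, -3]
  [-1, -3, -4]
A ⊗ B =
  [-6, -6, -7]
  [8, 7, 6]
  [-1, -3, -4]

Apply the min-plus product entry-by-entry:
  C[0][0] = min over k of (A[0][0] + B[0][0] = 3 + 5 = 8, A[0][1] + B[1][0] = -4 + -2 = -6, A[0][2] + B[2][0] = -3 + -1 = -4) = -6 (attained at k = 1)
  C[0][1] = min over k of (A[0][0] + B[0][1] = 3 + 4 = 7, A[0][1] + B[1][1] = -4 + 9 = 5, A[0][2] + B[2][1] = -3 + -3 = -6) = -6 (attained at k = 2)
  C[0][2] = min over k of (A[0][0] + B[0][2] = 3 + 10 = 13, A[0][1] + B[1][2] = -4 + -3 = -7, A[0][2] + B[2][2] = -3 + -4 = -7) = -7 (attained at k = 1)
  C[1][0] = min over k of (A[1][0] + B[0][0] = 5 + 5 = 10, A[1][1] + B[1][0] = 10 + -2 = 8, A[1][2] + B[2][0] = 10 + -1 = 9) = 8 (attained at k = 1)
  C[1][1] = min over k of (A[1][0] + B[0][1] = 5 + 4 = 9, A[1][1] + B[1][1] = 10 + 9 = 19, A[1][2] + B[2][1] = 10 + -3 = 7) = 7 (attained at k = 2)
  C[1][2] = min over k of (A[1][0] + B[0][2] = 5 + 10 = 15, A[1][1] + B[1][2] = 10 + -3 = 7, A[1][2] + B[2][2] = 10 + -4 = 6) = 6 (attained at k = 2)
  C[2][0] = min over k of (A[2][0] + B[0][0] = -4 + 5 = 1, A[2][1] + B[1][0] = 8 + -2 = 6, A[2][2] + B[2][0] = 0 + -1 = -1) = -1 (attained at k = 2)
  C[2][1] = min over k of (A[2][0] + B[0][1] = -4 + 4 = 0, A[2][1] + B[1][1] = 8 + 9 = 17, A[2][2] + B[2][1] = 0 + -3 = -3) = -3 (attained at k = 2)
  C[2][2] = min over k of (A[2][0] + B[0][2] = -4 + 10 = 6, A[2][1] + B[1][2] = 8 + -3 = 5, A[2][2] + B[2][2] = 0 + -4 = -4) = -4 (attained at k = 2)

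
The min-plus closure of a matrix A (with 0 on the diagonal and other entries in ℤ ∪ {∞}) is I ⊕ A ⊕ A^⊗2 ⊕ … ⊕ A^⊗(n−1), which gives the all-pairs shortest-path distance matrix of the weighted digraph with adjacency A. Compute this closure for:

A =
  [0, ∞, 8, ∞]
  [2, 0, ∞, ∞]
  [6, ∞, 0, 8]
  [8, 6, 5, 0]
Closure =
  [0, 22, 8, 16]
  [2, 0, 10, 18]
  [6, 14, 0, 8]
  [8, 6, 5, 0]

This is the Floyd-Warshall all-pairs shortest-path computation. For each intermediate vertex k = 0, 1, …, 3, update dist[i][j] ← min(dist[i][j], dist[i][k] + dist[k][j]). The final matrix gives, for each (i, j), the minimum total weight of any directed path from i to j (possibly empty when i = j).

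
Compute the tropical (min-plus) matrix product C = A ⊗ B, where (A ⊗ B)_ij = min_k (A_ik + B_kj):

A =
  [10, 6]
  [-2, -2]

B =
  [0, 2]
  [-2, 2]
A ⊗ B =
  [4, 8]
  [-4, 0]

Apply the min-plus product entry-by-entry:
  C[0][0] = min over k of (A[0][0] + B[0][0] = 10 + 0 = 10, A[0][1] + B[1][0] = 6 + -2 = 4) = 4 (attained at k = 1)
  C[0][1] = min over k of (A[0][0] + B[0][1] = 10 + 2 = 12, A[0][1] + B[1][1] = 6 + 2 = 8) = 8 (attained at k = 1)
  C[1][0] = min over k of (A[1][0] + B[0][0] = -2 + 0 = -2, A[1][1] + B[1][0] = -2 + -2 = -4) = -4 (attained at k = 1)
  C[1][1] = min over k of (A[1][0] + B[0][1] = -2 + 2 = 0, A[1][1] + B[1][1] = -2 + 2 = 0) = 0 (attained at k = 0)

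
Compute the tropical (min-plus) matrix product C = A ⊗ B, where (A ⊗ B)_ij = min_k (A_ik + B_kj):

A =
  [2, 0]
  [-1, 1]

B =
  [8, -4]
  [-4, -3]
A ⊗ B =
  [-4, -3]
  [-3, -5]

Apply the min-plus product entry-by-entry:
  C[0][0] = min over k of (A[0][0] + B[0][0] = 2 + 8 = 10, A[0][1] + B[1][0] = 0 + -4 = -4) = -4 (attained at k = 1)
  C[0][1] = min over k of (A[0][0] + B[0][1] = 2 + -4 = -2, A[0][1] + B[1][1] = 0 + -3 = -3) = -3 (attained at k = 1)
  C[1][0] = min over k of (A[1][0] + B[0][0] = -1 + 8 = 7, A[1][1] + B[1][0] = 1 + -4 = -3) = -3 (attained at k = 1)
  C[1][1] = min over k of (A[1][0] + B[0][1] = -1 + -4 = -5, A[1][1] + B[1][1] = 1 + -3 = -2) = -5 (attained at k = 0)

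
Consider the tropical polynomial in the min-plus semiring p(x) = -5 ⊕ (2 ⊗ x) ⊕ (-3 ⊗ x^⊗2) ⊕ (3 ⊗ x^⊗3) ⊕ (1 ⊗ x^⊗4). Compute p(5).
p(5) = -5

A tropical monomial a ⊗ x^⊗i evaluates to a + i · x. Evaluating each term at x = 5:
  Term 0 contributes -5 + 0 · 5 = -5
  Term 1 contributes 2 + 1 · 5 = 7
  Term 2 contributes -3 + 2 · 5 = 7
  Term 3 contributes 3 + 3 · 5 = 18
  Term 4 contributes 1 + 4 · 5 = 21
p(5) = ⊕ of these = min[-5, 7, 7, 18, 21] = -5.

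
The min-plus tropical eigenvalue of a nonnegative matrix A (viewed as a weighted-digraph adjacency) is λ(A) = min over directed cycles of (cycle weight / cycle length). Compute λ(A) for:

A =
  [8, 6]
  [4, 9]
λ(A) = 5

Enumerate directed cycles and compute their means (weight / length). Sample:
  cycle 0 → 0: weight = 8, length = 1, mean = 8/1 ≈ 8.000
  cycle 1 → 1: weight = 9, length = 1, mean = 9/1 ≈ 9.000
  cycle 0 → 1 → 0: weight = 10, length = 2, mean = 10/2 ≈ 5.000
  cycle 1 → 0 → 1: weight = 10, length = 2, mean = 10/2 ≈ 5.000
Minimum mean = 5.000, attained e.g. along the cycle 0 → 1 → 0 with weight 10 and length 2. So λ(A) = 10/2 = 5.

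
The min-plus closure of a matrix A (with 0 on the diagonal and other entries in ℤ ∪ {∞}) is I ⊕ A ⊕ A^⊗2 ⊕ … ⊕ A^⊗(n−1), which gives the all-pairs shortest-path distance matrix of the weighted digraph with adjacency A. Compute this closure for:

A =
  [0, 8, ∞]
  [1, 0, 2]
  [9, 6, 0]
Closure =
  [0, 8, 10]
  [1, 0, 2]
  [7, 6, 0]

This is the Floyd-Warshall all-pairs shortest-path computation. For each intermediate vertex k = 0, 1, …, 2, update dist[i][j] ← min(dist[i][j], dist[i][k] + dist[k][j]). The final matrix gives, for each (i, j), the minimum total weight of any directed path from i to j (possibly empty when i = j).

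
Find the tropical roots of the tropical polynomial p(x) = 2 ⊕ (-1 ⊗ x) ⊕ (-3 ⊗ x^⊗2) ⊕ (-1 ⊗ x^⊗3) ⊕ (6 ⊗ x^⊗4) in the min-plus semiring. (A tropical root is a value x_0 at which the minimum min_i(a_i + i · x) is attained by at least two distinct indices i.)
Roots: {-7, -2, 2, 3}

Each tropical root is a break point of the lower envelope of the lines y = a_i + i · x (there are 5 lines, with slopes 0, 1, ..., 4). Only the lines that attain the minimum somewhere contribute to roots; other lines are dominated. Here the surviving (envelope) indices are i = 4, i = 3, i = 2, i = 1, i = 0.
Intersections between consecutive envelope lines give the roots: for adjacent envelope indices i < j the intersection is x = (a_i − a_j) / (j − i). Reading off the sorted break points: {-7, -2, 2, 3}.
Verification: at each break x_0, at least two indices attain the minimum of min_i(a_i + i · x_0).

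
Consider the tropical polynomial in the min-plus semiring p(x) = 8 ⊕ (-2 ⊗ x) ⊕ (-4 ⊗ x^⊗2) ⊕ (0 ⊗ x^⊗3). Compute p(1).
p(1) = -2

A tropical monomial a ⊗ x^⊗i evaluates to a + i · x. Evaluating each term at x = 1:
  Term 0 contributes 8 + 0 · 1 = 8
  Term 1 contributes -2 + 1 · 1 = -1
  Term 2 contributes -4 + 2 · 1 = -2
  Term 3 contributes 0 + 3 · 1 = 3
p(1) = ⊕ of these = min[8, -1, -2, 3] = -2.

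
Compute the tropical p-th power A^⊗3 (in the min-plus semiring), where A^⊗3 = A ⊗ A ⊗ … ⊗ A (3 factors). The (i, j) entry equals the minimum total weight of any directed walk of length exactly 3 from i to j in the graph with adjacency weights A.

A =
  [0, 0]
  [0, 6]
A^⊗3 =
  [0, 0]
  [0, 0]

Each entry (A^⊗3)_ij equals the minimum over all length-3 walks i = v_0 → v_1 → … → v_3 = j of Σ_t A[v_t][v_{t+1}]. For example, for (i, j) = (0, 1) we minimise over 4 possible intermediate vertex sequences; the minimum is 0, attained along the walk 0 → 0 → 0 → 1.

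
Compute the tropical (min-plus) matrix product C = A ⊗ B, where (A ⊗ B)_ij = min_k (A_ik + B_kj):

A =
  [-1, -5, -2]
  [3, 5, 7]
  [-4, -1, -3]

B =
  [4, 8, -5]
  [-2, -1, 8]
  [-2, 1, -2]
A ⊗ B =
  [-7, -6, -6]
  [3, 4, -2]
  [-5, -2, -9]

Apply the min-plus product entry-by-entry:
  C[0][0] = min over k of (A[0][0] + B[0][0] = -1 + 4 = 3, A[0][1] + B[1][0] = -5 + -2 = -7, A[0][2] + B[2][0] = -2 + -2 = -4) = -7 (attained at k = 1)
  C[0][1] = min over k of (A[0][0] + B[0][1] = -1 + 8 = 7, A[0][1] + B[1][1] = -5 + -1 = -6, A[0][2] + B[2][1] = -2 + 1 = -1) = -6 (attained at k = 1)
  C[0][2] = min over k of (A[0][0] + B[0][2] = -1 + -5 = -6, A[0][1] + B[1][2] = -5 + 8 = 3, A[0][2] + B[2][2] = -2 + -2 = -4) = -6 (attained at k = 0)
  C[1][0] = min over k of (A[1][0] + B[0][0] = 3 + 4 = 7, A[1][1] + B[1][0] = 5 + -2 = 3, A[1][2] + B[2][0] = 7 + -2 = 5) = 3 (attained at k = 1)
  C[1][1] = min over k of (A[1][0] + B[0][1] = 3 + 8 = 11, A[1][1] + B[1][1] = 5 + -1 = 4, A[1][2] + B[2][1] = 7 + 1 = 8) = 4 (attained at k = 1)
  C[1][2] = min over k of (A[1][0] + B[0][2] = 3 + -5 = -2, A[1][1] + B[1][2] = 5 + 8 = 13, A[1][2] + B[2][2] = 7 + -2 = 5) = -2 (attained at k = 0)
  C[2][0] = min over k of (A[2][0] + B[0][0] = -4 + 4 = 0, A[2][1] + B[1][0] = -1 + -2 = -3, A[2][2] + B[2][0] = -3 + -2 = -5) = -5 (attained at k = 2)
  C[2][1] = min over k of (A[2][0] + B[0][1] = -4 + 8 = 4, A[2][1] + B[1][1] = -1 + -1 = -2, A[2][2] + B[2][1] = -3 + 1 = -2) = -2 (attained at k = 1)
  C[2][2] = min over k of (A[2][0] + B[0][2] = -4 + -5 = -9, A[2][1] + B[1][2] = -1 + 8 = 7, A[2][2] + B[2][2] = -3 + -2 = -5) = -9 (attained at k = 0)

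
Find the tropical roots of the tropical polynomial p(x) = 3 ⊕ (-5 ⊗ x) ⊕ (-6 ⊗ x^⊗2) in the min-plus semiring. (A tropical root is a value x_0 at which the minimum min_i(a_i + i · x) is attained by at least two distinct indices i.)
Roots: {1, 8}

Each tropical root is a break point of the lower envelope of the lines y = a_i + i · x (there are 3 lines, with slopes 0, 1, ..., 2). Only the lines that attain the minimum somewhere contribute to roots; other lines are dominated. Here the surviving (envelope) indices are i = 2, i = 1, i = 0.
Intersections between consecutive envelope lines give the roots: for adjacent envelope indices i < j the intersection is x = (a_i − a_j) / (j − i). Reading off the sorted break points: {1, 8}.
Verification: at each break x_0, at least two indices attain the minimum of min_i(a_i + i · x_0).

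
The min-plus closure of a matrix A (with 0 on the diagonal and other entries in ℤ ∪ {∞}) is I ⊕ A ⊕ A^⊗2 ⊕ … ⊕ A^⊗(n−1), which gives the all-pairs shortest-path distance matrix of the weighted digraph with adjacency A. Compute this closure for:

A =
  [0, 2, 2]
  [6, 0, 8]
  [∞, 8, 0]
Closure =
  [0, 2, 2]
  [6, 0, 8]
  [14, 8, 0]

This is the Floyd-Warshall all-pairs shortest-path computation. For each intermediate vertex k = 0, 1, …, 2, update dist[i][j] ← min(dist[i][j], dist[i][k] + dist[k][j]). The final matrix gives, for each (i, j), the minimum total weight of any directed path from i to j (possibly empty when i = j).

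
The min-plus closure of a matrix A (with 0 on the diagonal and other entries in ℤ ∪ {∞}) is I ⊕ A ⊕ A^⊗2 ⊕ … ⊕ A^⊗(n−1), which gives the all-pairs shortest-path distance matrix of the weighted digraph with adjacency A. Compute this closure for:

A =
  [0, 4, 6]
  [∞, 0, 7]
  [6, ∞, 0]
Closure =
  [0, 4, 6]
  [13, 0, 7]
  [6, 10, 0]

This is the Floyd-Warshall all-pairs shortest-path computation. For each intermediate vertex k = 0, 1, …, 2, update dist[i][j] ← min(dist[i][j], dist[i][k] + dist[k][j]). The final matrix gives, for each (i, j), the minimum total weight of any directed path from i to j (possibly empty when i = j).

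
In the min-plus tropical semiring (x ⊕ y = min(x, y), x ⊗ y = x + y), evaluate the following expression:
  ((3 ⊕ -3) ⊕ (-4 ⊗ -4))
((3 ⊕ -3) ⊕ (-4 ⊗ -4)) = -8

Expand innermost to outermost. Recall ⊕ takes the minimum of its arguments and ⊗ takes their sum. Working out the expression ((3 ⊕ -3) ⊕ (-4 ⊗ -4)) gives -8.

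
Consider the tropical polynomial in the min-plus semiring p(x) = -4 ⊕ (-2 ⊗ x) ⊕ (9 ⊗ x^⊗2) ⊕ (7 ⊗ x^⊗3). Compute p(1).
p(1) = -4

A tropical monomial a ⊗ x^⊗i evaluates to a + i · x. Evaluating each term at x = 1:
  Term 0 contributes -4 + 0 · 1 = -4
  Term 1 contributes -2 + 1 · 1 = -1
  Term 2 contributes 9 + 2 · 1 = 11
  Term 3 contributes 7 + 3 · 1 = 10
p(1) = ⊕ of these = min[-4, -1, 11, 10] = -4.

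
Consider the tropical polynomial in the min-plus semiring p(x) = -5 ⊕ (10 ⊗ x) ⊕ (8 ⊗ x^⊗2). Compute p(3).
p(3) = -5

A tropical monomial a ⊗ x^⊗i evaluates to a + i · x. Evaluating each term at x = 3:
  Term 0 contributes -5 + 0 · 3 = -5
  Term 1 contributes 10 + 1 · 3 = 13
  Term 2 contributes 8 + 2 · 3 = 14
p(3) = ⊕ of these = min[-5, 13, 14] = -5.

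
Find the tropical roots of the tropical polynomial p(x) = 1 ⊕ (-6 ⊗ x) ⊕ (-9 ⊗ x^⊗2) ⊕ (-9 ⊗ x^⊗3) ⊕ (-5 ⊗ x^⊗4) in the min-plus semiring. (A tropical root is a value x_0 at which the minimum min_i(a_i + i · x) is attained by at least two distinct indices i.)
Roots: {-4, 0, 3, 7}

Each tropical root is a break point of the lower envelope of the lines y = a_i + i · x (there are 5 lines, with slopes 0, 1, ..., 4). Only the lines that attain the minimum somewhere contribute to roots; other lines are dominated. Here the surviving (envelope) indices are i = 4, i = 3, i = 2, i = 1, i = 0.
Intersections between consecutive envelope lines give the roots: for adjacent envelope indices i < j the intersection is x = (a_i − a_j) / (j − i). Reading off the sorted break points: {-4, 0, 3, 7}.
Verification: at each break x_0, at least two indices attain the minimum of min_i(a_i + i · x_0).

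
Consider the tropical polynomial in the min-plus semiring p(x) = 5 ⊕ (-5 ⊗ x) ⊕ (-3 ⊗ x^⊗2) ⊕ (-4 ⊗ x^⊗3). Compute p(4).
p(4) = -1

A tropical monomial a ⊗ x^⊗i evaluates to a + i · x. Evaluating each term at x = 4:
  Term 0 contributes 5 + 0 · 4 = 5
  Term 1 contributes -5 + 1 · 4 = -1
  Term 2 contributes -3 + 2 · 4 = 5
  Term 3 contributes -4 + 3 · 4 = 8
p(4) = ⊕ of these = min[5, -1, 5, 8] = -1.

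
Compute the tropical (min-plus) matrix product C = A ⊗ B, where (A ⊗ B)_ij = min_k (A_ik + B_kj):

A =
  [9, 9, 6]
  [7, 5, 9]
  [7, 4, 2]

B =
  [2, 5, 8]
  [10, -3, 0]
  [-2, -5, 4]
A ⊗ B =
  [4, 1, 9]
  [7, 2, 5]
  [0, -3, 4]

Apply the min-plus product entry-by-entry:
  C[0][0] = min over k of (A[0][0] + B[0][0] = 9 + 2 = 11, A[0][1] + B[1][0] = 9 + 10 = 19, A[0][2] + B[2][0] = 6 + -2 = 4) = 4 (attained at k = 2)
  C[0][1] = min over k of (A[0][0] + B[0][1] = 9 + 5 = 14, A[0][1] + B[1][1] = 9 + -3 = 6, A[0][2] + B[2][1] = 6 + -5 = 1) = 1 (attained at k = 2)
  C[0][2] = min over k of (A[0][0] + B[0][2] = 9 + 8 = 17, A[0][1] + B[1][2] = 9 + 0 = 9, A[0][2] + B[2][2] = 6 + 4 = 10) = 9 (attained at k = 1)
  C[1][0] = min over k of (A[1][0] + B[0][0] = 7 + 2 = 9, A[1][1] + B[1][0] = 5 + 10 = 15, A[1][2] + B[2][0] = 9 + -2 = 7) = 7 (attained at k = 2)
  C[1][1] = min over k of (A[1][0] + B[0][1] = 7 + 5 = 12, A[1][1] + B[1][1] = 5 + -3 = 2, A[1][2] + B[2][1] = 9 + -5 = 4) = 2 (attained at k = 1)
  C[1][2] = min over k of (A[1][0] + B[0][2] = 7 + 8 = 15, A[1][1] + B[1][2] = 5 + 0 = 5, A[1][2] + B[2][2] = 9 + 4 = 13) = 5 (attained at k = 1)
  C[2][0] = min over k of (A[2][0] + B[0][0] = 7 + 2 = 9, A[2][1] + B[1][0] = 4 + 10 = 14, A[2][2] + B[2][0] = 2 + -2 = 0) = 0 (attained at k = 2)
  C[2][1] = min over k of (A[2][0] + B[0][1] = 7 + 5 = 12, A[2][1] + B[1][1] = 4 + -3 = 1, A[2][2] + B[2][1] = 2 + -5 = -3) = -3 (attained at k = 2)
  C[2][2] = min over k of (A[2][0] + B[0][2] = 7 + 8 = 15, A[2][1] + B[1][2] = 4 + 0 = 4, A[2][2] + B[2][2] = 2 + 4 = 6) = 4 (attained at k = 1)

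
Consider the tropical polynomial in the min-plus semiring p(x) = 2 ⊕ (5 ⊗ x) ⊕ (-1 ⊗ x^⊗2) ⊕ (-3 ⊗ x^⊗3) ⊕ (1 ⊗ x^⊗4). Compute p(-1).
p(-1) = -6

A tropical monomial a ⊗ x^⊗i evaluates to a + i · x. Evaluating each term at x = -1:
  Term 0 contributes 2 + 0 · -1 = 2
  Term 1 contributes 5 + 1 · -1 = 4
  Term 2 contributes -1 + 2 · -1 = -3
  Term 3 contributes -3 + 3 · -1 = -6
  Term 4 contributes 1 + 4 · -1 = -3
p(-1) = ⊕ of these = min[2, 4, -3, -6, -3] = -6.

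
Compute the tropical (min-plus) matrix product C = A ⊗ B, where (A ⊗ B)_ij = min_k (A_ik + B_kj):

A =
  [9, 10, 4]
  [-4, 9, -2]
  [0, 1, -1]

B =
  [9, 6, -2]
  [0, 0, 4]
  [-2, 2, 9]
A ⊗ B =
  [2, 6, 7]
  [-4, 0, -6]
  [-3, 1, -2]

Apply the min-plus product entry-by-entry:
  C[0][0] = min over k of (A[0][0] + B[0][0] = 9 + 9 = 18, A[0][1] + B[1][0] = 10 + 0 = 10, A[0][2] + B[2][0] = 4 + -2 = 2) = 2 (attained at k = 2)
  C[0][1] = min over k of (A[0][0] + B[0][1] = 9 + 6 = 15, A[0][1] + B[1][1] = 10 + 0 = 10, A[0][2] + B[2][1] = 4 + 2 = 6) = 6 (attained at k = 2)
  C[0][2] = min over k of (A[0][0] + B[0][2] = 9 + -2 = 7, A[0][1] + B[1][2] = 10 + 4 = 14, A[0][2] + B[2][2] = 4 + 9 = 13) = 7 (attained at k = 0)
  C[1][0] = min over k of (A[1][0] + B[0][0] = -4 + 9 = 5, A[1][1] + B[1][0] = 9 + 0 = 9, A[1][2] + B[2][0] = -2 + -2 = -4) = -4 (attained at k = 2)
  C[1][1] = min over k of (A[1][0] + B[0][1] = -4 + 6 = 2, A[1][1] + B[1][1] = 9 + 0 = 9, A[1][2] + B[2][1] = -2 + 2 = 0) = 0 (attained at k = 2)
  C[1][2] = min over k of (A[1][0] + B[0][2] = -4 + -2 = -6, A[1][1] + B[1][2] = 9 + 4 = 13, A[1][2] + B[2][2] = -2 + 9 = 7) = -6 (attained at k = 0)
  C[2][0] = min over k of (A[2][0] + B[0][0] = 0 + 9 = 9, A[2][1] + B[1][0] = 1 + 0 = 1, A[2][2] + B[2][0] = -1 + -2 = -3) = -3 (attained at k = 2)
  C[2][1] = min over k of (A[2][0] + B[0][1] = 0 + 6 = 6, A[2][1] + B[1][1] = 1 + 0 = 1, A[2][2] + B[2][1] = -1 + 2 = 1) = 1 (attained at k = 1)
  C[2][2] = min over k of (A[2][0] + B[0][2] = 0 + -2 = -2, A[2][1] + B[1][2] = 1 + 4 = 5, A[2][2] + B[2][2] = -1 + 9 = 8) = -2 (attained at k = 0)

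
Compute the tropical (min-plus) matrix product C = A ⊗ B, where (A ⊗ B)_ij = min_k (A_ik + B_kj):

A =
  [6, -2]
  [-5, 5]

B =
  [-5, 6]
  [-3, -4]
A ⊗ B =
  [-5, -6]
  [-10, 1]

Apply the min-plus product entry-by-entry:
  C[0][0] = min over k of (A[0][0] + B[0][0] = 6 + -5 = 1, A[0][1] + B[1][0] = -2 + -3 = -5) = -5 (attained at k = 1)
  C[0][1] = min over k of (A[0][0] + B[0][1] = 6 + 6 = 12, A[0][1] + B[1][1] = -2 + -4 = -6) = -6 (attained at k = 1)
  C[1][0] = min over k of (A[1][0] + B[0][0] = -5 + -5 = -10, A[1][1] + B[1][0] = 5 + -3 = 2) = -10 (attained at k = 0)
  C[1][1] = min over k of (A[1][0] + B[0][1] = -5 + 6 = 1, A[1][1] + B[1][1] = 5 + -4 = 1) = 1 (attained at k = 0)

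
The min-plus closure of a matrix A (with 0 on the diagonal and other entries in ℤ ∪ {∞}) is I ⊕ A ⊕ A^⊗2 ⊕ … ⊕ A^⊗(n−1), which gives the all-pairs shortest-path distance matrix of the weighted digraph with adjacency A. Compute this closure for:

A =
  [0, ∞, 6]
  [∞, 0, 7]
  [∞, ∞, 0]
Closure =
  [0, ∞, 6]
  [∞, 0, 7]
  [∞, ∞, 0]

This is the Floyd-Warshall all-pairs shortest-path computation. For each intermediate vertex k = 0, 1, …, 2, update dist[i][j] ← min(dist[i][j], dist[i][k] + dist[k][j]). The final matrix gives, for each (i, j), the minimum total weight of any directed path from i to j (possibly empty when i = j).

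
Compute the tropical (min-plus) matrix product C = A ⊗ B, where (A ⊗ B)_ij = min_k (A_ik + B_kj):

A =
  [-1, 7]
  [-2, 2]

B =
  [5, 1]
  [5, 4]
A ⊗ B =
  [4, 0]
  [3, -1]

Apply the min-plus product entry-by-entry:
  C[0][0] = min over k of (A[0][0] + B[0][0] = -1 + 5 = 4, A[0][1] + B[1][0] = 7 + 5 = 12) = 4 (attained at k = 0)
  C[0][1] = min over k of (A[0][0] + B[0][1] = -1 + 1 = 0, A[0][1] + B[1][1] = 7 + 4 = 11) = 0 (attained at k = 0)
  C[1][0] = min over k of (A[1][0] + B[0][0] = -2 + 5 = 3, A[1][1] + B[1][0] = 2 + 5 = 7) = 3 (attained at k = 0)
  C[1][1] = min over k of (A[1][0] + B[0][1] = -2 + 1 = -1, A[1][1] + B[1][1] = 2 + 4 = 6) = -1 (attained at k = 0)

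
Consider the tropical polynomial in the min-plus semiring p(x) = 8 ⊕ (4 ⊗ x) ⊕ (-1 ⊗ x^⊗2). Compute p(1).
p(1) = 1

A tropical monomial a ⊗ x^⊗i evaluates to a + i · x. Evaluating each term at x = 1:
  Term 0 contributes 8 + 0 · 1 = 8
  Term 1 contributes 4 + 1 · 1 = 5
  Term 2 contributes -1 + 2 · 1 = 1
p(1) = ⊕ of these = min[8, 5, 1] = 1.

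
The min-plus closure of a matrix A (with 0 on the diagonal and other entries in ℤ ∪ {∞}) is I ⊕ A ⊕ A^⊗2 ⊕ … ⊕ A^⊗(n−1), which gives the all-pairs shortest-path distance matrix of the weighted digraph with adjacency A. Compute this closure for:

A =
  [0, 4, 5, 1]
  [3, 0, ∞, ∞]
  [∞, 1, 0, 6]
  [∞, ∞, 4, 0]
Closure =
  [0, 4, 5, 1]
  [3, 0, 8, 4]
  [4, 1, 0, 5]
  [8, 5, 4, 0]

This is the Floyd-Warshall all-pairs shortest-path computation. For each intermediate vertex k = 0, 1, …, 3, update dist[i][j] ← min(dist[i][j], dist[i][k] + dist[k][j]). The final matrix gives, for each (i, j), the minimum total weight of any directed path from i to j (possibly empty when i = j).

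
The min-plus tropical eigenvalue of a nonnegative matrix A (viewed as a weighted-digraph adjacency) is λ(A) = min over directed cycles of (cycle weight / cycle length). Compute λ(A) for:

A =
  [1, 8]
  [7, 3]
λ(A) = 1

Enumerate directed cycles and compute their means (weight / length). Sample:
  cycle 0 → 0: weight = 1, length = 1, mean = 1/1 ≈ 1.000
  cycle 1 → 1: weight = 3, length = 1, mean = 3/1 ≈ 3.000
  cycle 0 → 1 → 0: weight = 15, length = 2, mean = 15/2 ≈ 7.500
  cycle 1 → 0 → 1: weight = 15, length = 2, mean = 15/2 ≈ 7.500
Minimum mean = 1.000, attained e.g. along the cycle 0 → 0 with weight 1 and length 1. So λ(A) = 1/1 = 1.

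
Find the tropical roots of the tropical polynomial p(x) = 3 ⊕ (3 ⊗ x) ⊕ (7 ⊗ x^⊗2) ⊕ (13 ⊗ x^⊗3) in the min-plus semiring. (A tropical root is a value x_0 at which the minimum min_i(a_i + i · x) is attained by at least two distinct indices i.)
Roots: {-6, -4, 0}

Each tropical root is a break point of the lower envelope of the lines y = a_i + i · x (there are 4 lines, with slopes 0, 1, ..., 3). Only the lines that attain the minimum somewhere contribute to roots; other lines are dominated. Here the surviving (envelope) indices are i = 3, i = 2, i = 1, i = 0.
Intersections between consecutive envelope lines give the roots: for adjacent envelope indices i < j the intersection is x = (a_i − a_j) / (j − i). Reading off the sorted break points: {-6, -4, 0}.
Verification: at each break x_0, at least two indices attain the minimum of min_i(a_i + i · x_0).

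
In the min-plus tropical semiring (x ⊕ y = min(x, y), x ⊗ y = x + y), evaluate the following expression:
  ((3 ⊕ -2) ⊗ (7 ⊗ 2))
((3 ⊕ -2) ⊗ (7 ⊗ 2)) = 7

Expand innermost to outermost. Recall ⊕ takes the minimum of its arguments and ⊗ takes their sum. Working out the expression ((3 ⊕ -2) ⊗ (7 ⊗ 2)) gives 7.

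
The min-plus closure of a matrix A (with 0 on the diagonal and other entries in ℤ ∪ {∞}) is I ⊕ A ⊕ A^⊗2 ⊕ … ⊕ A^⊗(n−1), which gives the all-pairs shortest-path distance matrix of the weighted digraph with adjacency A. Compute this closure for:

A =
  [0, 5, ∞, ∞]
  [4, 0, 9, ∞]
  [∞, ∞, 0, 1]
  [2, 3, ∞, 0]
Closure =
  [0, 5, 14, 15]
  [4, 0, 9, 10]
  [3, 4, 0, 1]
  [2, 3, 12, 0]

This is the Floyd-Warshall all-pairs shortest-path computation. For each intermediate vertex k = 0, 1, …, 3, update dist[i][j] ← min(dist[i][j], dist[i][k] + dist[k][j]). The final matrix gives, for each (i, j), the minimum total weight of any directed path from i to j (possibly empty when i = j).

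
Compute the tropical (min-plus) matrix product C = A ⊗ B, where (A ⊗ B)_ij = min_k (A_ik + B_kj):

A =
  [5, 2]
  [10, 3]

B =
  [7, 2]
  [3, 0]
A ⊗ B =
  [5, 2]
  [6, 3]

Apply the min-plus product entry-by-entry:
  C[0][0] = min over k of (A[0][0] + B[0][0] = 5 + 7 = 12, A[0][1] + B[1][0] = 2 + 3 = 5) = 5 (attained at k = 1)
  C[0][1] = min over k of (A[0][0] + B[0][1] = 5 + 2 = 7, A[0][1] + B[1][1] = 2 + 0 = 2) = 2 (attained at k = 1)
  C[1][0] = min over k of (A[1][0] + B[0][0] = 10 + 7 = 17, A[1][1] + B[1][0] = 3 + 3 = 6) = 6 (attained at k = 1)
  C[1][1] = min over k of (A[1][0] + B[0][1] = 10 + 2 = 12, A[1][1] + B[1][1] = 3 + 0 = 3) = 3 (attained at k = 1)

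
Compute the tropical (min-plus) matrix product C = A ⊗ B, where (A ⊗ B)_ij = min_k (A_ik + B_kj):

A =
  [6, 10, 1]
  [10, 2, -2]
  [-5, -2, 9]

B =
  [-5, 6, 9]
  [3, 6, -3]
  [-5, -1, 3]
A ⊗ B =
  [-4, 0, 4]
  [-7, -3, -1]
  [-10, 1, -5]

Apply the min-plus product entry-by-entry:
  C[0][0] = min over k of (A[0][0] + B[0][0] = 6 + -5 = 1, A[0][1] + B[1][0] = 10 + 3 = 13, A[0][2] + B[2][0] = 1 + -5 = -4) = -4 (attained at k = 2)
  C[0][1] = min over k of (A[0][0] + B[0][1] = 6 + 6 = 12, A[0][1] + B[1][1] = 10 + 6 = 16, A[0][2] + B[2][1] = 1 + -1 = 0) = 0 (attained at k = 2)
  C[0][2] = min over k of (A[0][0] + B[0][2] = 6 + 9 = 15, A[0][1] + B[1][2] = 10 + -3 = 7, A[0][2] + B[2][2] = 1 + 3 = 4) = 4 (attained at k = 2)
  C[1][0] = min over k of (A[1][0] + B[0][0] = 10 + -5 = 5, A[1][1] + B[1][0] = 2 + 3 = 5, A[1][2] + B[2][0] = -2 + -5 = -7) = -7 (attained at k = 2)
  C[1][1] = min over k of (A[1][0] + B[0][1] = 10 + 6 = 16, A[1][1] + B[1][1] = 2 + 6 = 8, A[1][2] + B[2][1] = -2 + -1 = -3) = -3 (attained at k = 2)
  C[1][2] = min over k of (A[1][0] + B[0][2] = 10 + 9 = 19, A[1][1] + B[1][2] = 2 + -3 = -1, A[1][2] + B[2][2] = -2 + 3 = 1) = -1 (attained at k = 1)
  C[2][0] = min over k of (A[2][0] + B[0][0] = -5 + -5 = -10, A[2][1] + B[1][0] = -2 + 3 = 1, A[2][2] + B[2][0] = 9 + -5 = 4) = -10 (attained at k = 0)
  C[2][1] = min over k of (A[2][0] + B[0][1] = -5 + 6 = 1, A[2][1] + B[1][1] = -2 + 6 = 4, A[2][2] + B[2][1] = 9 + -1 = 8) = 1 (attained at k = 0)
  C[2][2] = min over k of (A[2][0] + B[0][2] = -5 + 9 = 4, A[2][1] + B[1][2] = -2 + -3 = -5, A[2][2] + B[2][2] = 9 + 3 = 12) = -5 (attained at k = 1)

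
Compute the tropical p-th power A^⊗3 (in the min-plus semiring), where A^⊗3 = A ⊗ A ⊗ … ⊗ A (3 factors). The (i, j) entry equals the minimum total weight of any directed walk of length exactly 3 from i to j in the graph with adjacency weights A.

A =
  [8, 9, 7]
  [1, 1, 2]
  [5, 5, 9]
A^⊗3 =
  [11, 11, 12]
  [3, 3, 4]
  [7, 7, 8]

Each entry (A^⊗3)_ij equals the minimum over all length-3 walks i = v_0 → v_1 → … → v_3 = j of Σ_t A[v_t][v_{t+1}]. For example, for (i, j) = (0, 2) we minimise over 9 possible intermediate vertex sequences; the minimum is 12, attained along the walk 0 → 1 → 1 → 2.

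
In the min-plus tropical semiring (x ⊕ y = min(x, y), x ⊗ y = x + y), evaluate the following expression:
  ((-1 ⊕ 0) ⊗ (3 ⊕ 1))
((-1 ⊕ 0) ⊗ (3 ⊕ 1)) = 0

Expand innermost to outermost. Recall ⊕ takes the minimum of its arguments and ⊗ takes their sum. Working out the expression ((-1 ⊕ 0) ⊗ (3 ⊕ 1)) gives 0.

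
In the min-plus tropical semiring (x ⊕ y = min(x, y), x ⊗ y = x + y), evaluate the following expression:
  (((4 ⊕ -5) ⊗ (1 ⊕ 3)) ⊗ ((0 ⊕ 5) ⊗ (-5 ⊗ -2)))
(((4 ⊕ -5) ⊗ (1 ⊕ 3)) ⊗ ((0 ⊕ 5) ⊗ (-5 ⊗ -2))) = -11

Expand innermost to outermost. Recall ⊕ takes the minimum of its arguments and ⊗ takes their sum. Working out the expression (((4 ⊕ -5) ⊗ (1 ⊕ 3)) ⊗ ((0 ⊕ 5) ⊗ (-5 ⊗ -2))) gives -11.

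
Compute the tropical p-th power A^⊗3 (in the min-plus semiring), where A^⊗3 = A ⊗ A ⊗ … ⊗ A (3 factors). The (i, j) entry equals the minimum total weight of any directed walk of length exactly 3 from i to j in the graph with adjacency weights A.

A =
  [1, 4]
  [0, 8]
A^⊗3 =
  [3, 6]
  [2, 5]

Each entry (A^⊗3)_ij equals the minimum over all length-3 walks i = v_0 → v_1 → … → v_3 = j of Σ_t A[v_t][v_{t+1}]. For example, for (i, j) = (0, 1) we minimise over 4 possible intermediate vertex sequences; the minimum is 6, attained along the walk 0 → 0 → 0 → 1.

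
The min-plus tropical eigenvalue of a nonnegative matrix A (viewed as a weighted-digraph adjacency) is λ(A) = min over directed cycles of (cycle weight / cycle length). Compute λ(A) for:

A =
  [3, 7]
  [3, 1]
λ(A) = 1

Enumerate directed cycles and compute their means (weight / length). Sample:
  cycle 0 → 0: weight = 3, length = 1, mean = 3/1 ≈ 3.000
  cycle 1 → 1: weight = 1, length = 1, mean = 1/1 ≈ 1.000
  cycle 0 → 1 → 0: weight = 10, length = 2, mean = 10/2 ≈ 5.000
  cycle 1 → 0 → 1: weight = 10, length = 2, mean = 10/2 ≈ 5.000
Minimum mean = 1.000, attained e.g. along the cycle 1 → 1 with weight 1 and length 1. So λ(A) = 1/1 = 1.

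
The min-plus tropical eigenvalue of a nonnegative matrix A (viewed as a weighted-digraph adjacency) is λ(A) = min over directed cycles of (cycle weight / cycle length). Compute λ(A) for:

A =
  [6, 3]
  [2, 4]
λ(A) = 5/2

Enumerate directed cycles and compute their means (weight / length). Sample:
  cycle 0 → 0: weight = 6, length = 1, mean = 6/1 ≈ 6.000
  cycle 1 → 1: weight = 4, length = 1, mean = 4/1 ≈ 4.000
  cycle 0 → 1 → 0: weight = 5, length = 2, mean = 5/2 ≈ 2.500
  cycle 1 → 0 → 1: weight = 5, length = 2, mean = 5/2 ≈ 2.500
Minimum mean = 2.500, attained e.g. along the cycle 0 → 1 → 0 with weight 5 and length 2. So λ(A) = 5/2 = 5/2.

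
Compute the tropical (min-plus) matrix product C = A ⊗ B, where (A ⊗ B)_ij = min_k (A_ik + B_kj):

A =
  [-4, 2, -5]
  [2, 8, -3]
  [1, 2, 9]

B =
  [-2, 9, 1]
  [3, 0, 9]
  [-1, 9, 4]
A ⊗ B =
  [-6, 2, -3]
  [-4, 6, 1]
  [-1, 2, 2]

Apply the min-plus product entry-by-entry:
  C[0][0] = min over k of (A[0][0] + B[0][0] = -4 + -2 = -6, A[0][1] + B[1][0] = 2 + 3 = 5, A[0][2] + B[2][0] = -5 + -1 = -6) = -6 (attained at k = 0)
  C[0][1] = min over k of (A[0][0] + B[0][1] = -4 + 9 = 5, A[0][1] + B[1][1] = 2 + 0 = 2, A[0][2] + B[2][1] = -5 + 9 = 4) = 2 (attained at k = 1)
  C[0][2] = min over k of (A[0][0] + B[0][2] = -4 + 1 = -3, A[0][1] + B[1][2] = 2 + 9 = 11, A[0][2] + B[2][2] = -5 + 4 = -1) = -3 (attained at k = 0)
  C[1][0] = min over k of (A[1][0] + B[0][0] = 2 + -2 = 0, A[1][1] + B[1][0] = 8 + 3 = 11, A[1][2] + B[2][0] = -3 + -1 = -4) = -4 (attained at k = 2)
  C[1][1] = min over k of (A[1][0] + B[0][1] = 2 + 9 = 11, A[1][1] + B[1][1] = 8 + 0 = 8, A[1][2] + B[2][1] = -3 + 9 = 6) = 6 (attained at k = 2)
  C[1][2] = min over k of (A[1][0] + B[0][2] = 2 + 1 = 3, A[1][1] + B[1][2] = 8 + 9 = 17, A[1][2] + B[2][2] = -3 + 4 = 1) = 1 (attained at k = 2)
  C[2][0] = min over k of (A[2][0] + B[0][0] = 1 + -2 = -1, A[2][1] + B[1][0] = 2 + 3 = 5, A[2][2] + B[2][0] = 9 + -1 = 8) = -1 (attained at k = 0)
  C[2][1] = min over k of (A[2][0] + B[0][1] = 1 + 9 = 10, A[2][1] + B[1][1] = 2 + 0 = 2, A[2][2] + B[2][1] = 9 + 9 = 18) = 2 (attained at k = 1)
  C[2][2] = min over k of (A[2][0] + B[0][2] = 1 + 1 = 2, A[2][1] + B[1][2] = 2 + 9 = 11, A[2][2] + B[2][2] = 9 + 4 = 13) = 2 (attained at k = 0)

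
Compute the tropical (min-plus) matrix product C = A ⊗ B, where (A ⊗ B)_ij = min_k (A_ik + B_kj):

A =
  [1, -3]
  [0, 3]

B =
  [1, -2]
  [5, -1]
A ⊗ B =
  [2, -4]
  [1, -2]

Apply the min-plus product entry-by-entry:
  C[0][0] = min over k of (A[0][0] + B[0][0] = 1 + 1 = 2, A[0][1] + B[1][0] = -3 + 5 = 2) = 2 (attained at k = 0)
  C[0][1] = min over k of (A[0][0] + B[0][1] = 1 + -2 = -1, A[0][1] + B[1][1] = -3 + -1 = -4) = -4 (attained at k = 1)
  C[1][0] = min over k of (A[1][0] + B[0][0] = 0 + 1 = 1, A[1][1] + B[1][0] = 3 + 5 = 8) = 1 (attained at k = 0)
  C[1][1] = min over k of (A[1][0] + B[0][1] = 0 + -2 = -2, A[1][1] + B[1][1] = 3 + -1 = 2) = -2 (attained at k = 0)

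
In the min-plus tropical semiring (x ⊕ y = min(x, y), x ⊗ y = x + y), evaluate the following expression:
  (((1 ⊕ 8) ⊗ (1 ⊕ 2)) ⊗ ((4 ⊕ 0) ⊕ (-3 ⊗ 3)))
(((1 ⊕ 8) ⊗ (1 ⊕ 2)) ⊗ ((4 ⊕ 0) ⊕ (-3 ⊗ 3))) = 2

Expand innermost to outermost. Recall ⊕ takes the minimum of its arguments and ⊗ takes their sum. Working out the expression (((1 ⊕ 8) ⊗ (1 ⊕ 2)) ⊗ ((4 ⊕ 0) ⊕ (-3 ⊗ 3))) gives 2.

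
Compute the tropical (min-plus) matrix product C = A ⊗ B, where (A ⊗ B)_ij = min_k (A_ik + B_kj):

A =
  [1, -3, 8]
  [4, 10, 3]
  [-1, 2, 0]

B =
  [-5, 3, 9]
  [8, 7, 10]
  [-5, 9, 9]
A ⊗ B =
  [-4, 4, 7]
  [-2, 7, 12]
  [-6, 2, 8]

Apply the min-plus product entry-by-entry:
  C[0][0] = min over k of (A[0][0] + B[0][0] = 1 + -5 = -4, A[0][1] + B[1][0] = -3 + 8 = 5, A[0][2] + B[2][0] = 8 + -5 = 3) = -4 (attained at k = 0)
  C[0][1] = min over k of (A[0][0] + B[0][1] = 1 + 3 = 4, A[0][1] + B[1][1] = -3 + 7 = 4, A[0][2] + B[2][1] = 8 + 9 = 17) = 4 (attained at k = 0)
  C[0][2] = min over k of (A[0][0] + B[0][2] = 1 + 9 = 10, A[0][1] + B[1][2] = -3 + 10 = 7, A[0][2] + B[2][2] = 8 + 9 = 17) = 7 (attained at k = 1)
  C[1][0] = min over k of (A[1][0] + B[0][0] = 4 + -5 = -1, A[1][1] + B[1][0] = 10 + 8 = 18, A[1][2] + B[2][0] = 3 + -5 = -2) = -2 (attained at k = 2)
  C[1][1] = min over k of (A[1][0] + B[0][1] = 4 + 3 = 7, A[1][1] + B[1][1] = 10 + 7 = 17, A[1][2] + B[2][1] = 3 + 9 = 12) = 7 (attained at k = 0)
  C[1][2] = min over k of (A[1][0] + B[0][2] = 4 + 9 = 13, A[1][1] + B[1][2] = 10 + 10 = 20, A[1][2] + B[2][2] = 3 + 9 = 12) = 12 (attained at k = 2)
  C[2][0] = min over k of (A[2][0] + B[0][0] = -1 + -5 = -6, A[2][1] + B[1][0] = 2 + 8 = 10, A[2][2] + B[2][0] = 0 + -5 = -5) = -6 (attained at k = 0)
  C[2][1] = min over k of (A[2][0] + B[0][1] = -1 + 3 = 2, A[2][1] + B[1][1] = 2 + 7 = 9, A[2][2] + B[2][1] = 0 + 9 = 9) = 2 (attained at k = 0)
  C[2][2] = min over k of (A[2][0] + B[0][2] = -1 + 9 = 8, A[2][1] + B[1][2] = 2 + 10 = 12, A[2][2] + B[2][2] = 0 + 9 = 9) = 8 (attained at k = 0)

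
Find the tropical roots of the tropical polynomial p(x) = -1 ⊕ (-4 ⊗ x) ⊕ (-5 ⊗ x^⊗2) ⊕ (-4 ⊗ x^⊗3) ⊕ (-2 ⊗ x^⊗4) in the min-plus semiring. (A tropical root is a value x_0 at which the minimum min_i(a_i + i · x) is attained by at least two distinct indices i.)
Roots: {-2, -1, 1, 3}

Each tropical root is a break point of the lower envelope of the lines y = a_i + i · x (there are 5 lines, with slopes 0, 1, ..., 4). Only the lines that attain the minimum somewhere contribute to roots; other lines are dominated. Here the surviving (envelope) indices are i = 4, i = 3, i = 2, i = 1, i = 0.
Intersections between consecutive envelope lines give the roots: for adjacent envelope indices i < j the intersection is x = (a_i − a_j) / (j − i). Reading off the sorted break points: {-2, -1, 1, 3}.
Verification: at each break x_0, at least two indices attain the minimum of min_i(a_i + i · x_0).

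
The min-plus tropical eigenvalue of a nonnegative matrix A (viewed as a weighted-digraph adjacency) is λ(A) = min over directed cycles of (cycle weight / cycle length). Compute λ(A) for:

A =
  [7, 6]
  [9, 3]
λ(A) = 3

Enumerate directed cycles and compute their means (weight / length). Sample:
  cycle 0 → 0: weight = 7, length = 1, mean = 7/1 ≈ 7.000
  cycle 1 → 1: weight = 3, length = 1, mean = 3/1 ≈ 3.000
  cycle 0 → 1 → 0: weight = 15, length = 2, mean = 15/2 ≈ 7.500
  cycle 1 → 0 → 1: weight = 15, length = 2, mean = 15/2 ≈ 7.500
Minimum mean = 3.000, attained e.g. along the cycle 1 → 1 with weight 3 and length 1. So λ(A) = 3/1 = 3.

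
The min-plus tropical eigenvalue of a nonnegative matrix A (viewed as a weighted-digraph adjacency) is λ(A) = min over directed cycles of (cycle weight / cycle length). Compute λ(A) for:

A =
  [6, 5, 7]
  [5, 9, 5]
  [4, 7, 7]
λ(A) = 14/3

Enumerate directed cycles and compute their means (weight / length). Sample:
  cycle 0 → 0: weight = 6, length = 1, mean = 6/1 ≈ 6.000
  cycle 1 → 1: weight = 9, length = 1, mean = 9/1 ≈ 9.000
  cycle 2 → 2: weight = 7, length = 1, mean = 7/1 ≈ 7.000
  cycle 0 → 1 → 0: weight = 10, length = 2, mean = 10/2 ≈ 5.000
  cycle 0 → 2 → 0: weight = 11, length = 2, mean = 11/2 ≈ 5.500
  cycle 1 → 0 → 1: weight = 10, length = 2, mean = 10/2 ≈ 5.000
Minimum mean = 4.667, attained e.g. along the cycle 0 → 1 → 2 → 0 with weight 14 and length 3. So λ(A) = 14/3 = 14/3.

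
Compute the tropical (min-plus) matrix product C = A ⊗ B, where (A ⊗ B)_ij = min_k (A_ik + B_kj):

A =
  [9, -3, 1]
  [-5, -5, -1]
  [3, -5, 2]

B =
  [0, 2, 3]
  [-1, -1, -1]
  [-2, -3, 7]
A ⊗ B =
  [-4, -4, -4]
  [-6, -6, -6]
  [-6, -6, -6]

Apply the min-plus product entry-by-entry:
  C[0][0] = min over k of (A[0][0] + B[0][0] = 9 + 0 = 9, A[0][1] + B[1][0] = -3 + -1 = -4, A[0][2] + B[2][0] = 1 + -2 = -1) = -4 (attained at k = 1)
  C[0][1] = min over k of (A[0][0] + B[0][1] = 9 + 2 = 11, A[0][1] + B[1][1] = -3 + -1 = -4, A[0][2] + B[2][1] = 1 + -3 = -2) = -4 (attained at k = 1)
  C[0][2] = min over k of (A[0][0] + B[0][2] = 9 + 3 = 12, A[0][1] + B[1][2] = -3 + -1 = -4, A[0][2] + B[2][2] = 1 + 7 = 8) = -4 (attained at k = 1)
  C[1][0] = min over k of (A[1][0] + B[0][0] = -5 + 0 = -5, A[1][1] + B[1][0] = -5 + -1 = -6, A[1][2] + B[2][0] = -1 + -2 = -3) = -6 (attained at k = 1)
  C[1][1] = min over k of (A[1][0] + B[0][1] = -5 + 2 = -3, A[1][1] + B[1][1] = -5 + -1 = -6, A[1][2] + B[2][1] = -1 + -3 = -4) = -6 (attained at k = 1)
  C[1][2] = min over k of (A[1][0] + B[0][2] = -5 + 3 = -2, A[1][1] + B[1][2] = -5 + -1 = -6, A[1][2] + B[2][2] = -1 + 7 = 6) = -6 (attained at k = 1)
  C[2][0] = min over k of (A[2][0] + B[0][0] = 3 + 0 = 3, A[2][1] + B[1][0] = -5 + -1 = -6, A[2][2] + B[2][0] = 2 + -2 = 0) = -6 (attained at k = 1)
  C[2][1] = min over k of (A[2][0] + B[0][1] = 3 + 2 = 5, A[2][1] + B[1][1] = -5 + -1 = -6, A[2][2] + B[2][1] = 2 + -3 = -1) = -6 (attained at k = 1)
  C[2][2] = min over k of (A[2][0] + B[0][2] = 3 + 3 = 6, A[2][1] + B[1][2] = -5 + -1 = -6, A[2][2] + B[2][2] = 2 + 7 = 9) = -6 (attained at k = 1)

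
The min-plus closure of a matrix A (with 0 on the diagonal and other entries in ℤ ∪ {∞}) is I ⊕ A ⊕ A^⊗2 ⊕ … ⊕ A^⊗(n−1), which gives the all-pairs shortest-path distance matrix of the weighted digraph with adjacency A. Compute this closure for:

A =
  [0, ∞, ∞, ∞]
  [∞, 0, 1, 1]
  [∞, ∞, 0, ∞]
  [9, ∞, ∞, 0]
Closure =
  [0, ∞, ∞, ∞]
  [10, 0, 1, 1]
  [∞, ∞, 0, ∞]
  [9, ∞, ∞, 0]

This is the Floyd-Warshall all-pairs shortest-path computation. For each intermediate vertex k = 0, 1, …, 3, update dist[i][j] ← min(dist[i][j], dist[i][k] + dist[k][j]). The final matrix gives, for each (i, j), the minimum total weight of any directed path from i to j (possibly empty when i = j).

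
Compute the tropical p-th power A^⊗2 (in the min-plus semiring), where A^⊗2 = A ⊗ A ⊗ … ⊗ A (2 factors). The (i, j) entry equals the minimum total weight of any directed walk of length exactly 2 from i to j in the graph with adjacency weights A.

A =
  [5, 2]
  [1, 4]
A^⊗2 =
  [3, 6]
  [5, 3]

Each entry (A^⊗2)_ij equals the minimum over all length-2 walks i = v_0 → v_1 → … → v_2 = j of Σ_t A[v_t][v_{t+1}]. For example, for (i, j) = (0, 1) we minimise over 2 possible intermediate vertex sequences; the minimum is 6, attained along the walk 0 → 1 → 1.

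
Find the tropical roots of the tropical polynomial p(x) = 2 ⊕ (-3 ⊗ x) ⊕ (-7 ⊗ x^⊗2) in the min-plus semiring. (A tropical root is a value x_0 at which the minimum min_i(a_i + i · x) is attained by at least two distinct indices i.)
Roots: {4, 5}

Each tropical root is a break point of the lower envelope of the lines y = a_i + i · x (there are 3 lines, with slopes 0, 1, ..., 2). Only the lines that attain the minimum somewhere contribute to roots; other lines are dominated. Here the surviving (envelope) indices are i = 2, i = 1, i = 0.
Intersections between consecutive envelope lines give the roots: for adjacent envelope indices i < j the intersection is x = (a_i − a_j) / (j − i). Reading off the sorted break points: {4, 5}.
Verification: at each break x_0, at least two indices attain the minimum of min_i(a_i + i · x_0).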